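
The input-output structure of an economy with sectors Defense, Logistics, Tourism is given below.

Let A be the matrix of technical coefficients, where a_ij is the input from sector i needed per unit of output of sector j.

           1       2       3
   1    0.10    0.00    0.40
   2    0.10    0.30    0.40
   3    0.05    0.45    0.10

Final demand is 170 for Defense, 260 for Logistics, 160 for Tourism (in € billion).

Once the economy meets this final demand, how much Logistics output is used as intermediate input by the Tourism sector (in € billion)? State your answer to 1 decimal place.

I − A =
  [   0.90     0.00    -0.40]
  [  -0.10     0.70    -0.40]
  [  -0.05    -0.45     0.90]
Cofactors of I−A, C_ij = (−1)^(i+j)·(minor ij) (rows/columns in the sector order above):
  C_11 = (0.70)(0.90) − (-0.40)(-0.45) = 0.4500
  C_12 = −[(-0.10)(0.90) − (-0.40)(-0.05)] = 0.1100
  C_13 = (-0.10)(-0.45) − (0.70)(-0.05) = 0.0800
  C_21 = −[(0.00)(0.90) − (-0.40)(-0.45)] = 0.1800
  C_22 = (0.90)(0.90) − (-0.40)(-0.05) = 0.7900
  C_23 = −[(0.90)(-0.45) − (0.00)(-0.05)] = 0.4050
  C_31 = (0.00)(-0.40) − (-0.40)(0.70) = 0.2800
  C_32 = −[(0.90)(-0.40) − (-0.40)(-0.10)] = 0.4000
  C_33 = (0.90)(0.70) − (0.00)(-0.10) = 0.6300
det(I−A) = Σ_j (I−A)_1j·C_1j = (0.90)(0.4500) + (0.00)(0.1100) + (-0.40)(0.0800) = 0.3730
adj(I−A) = Cᵀ =
  [ 0.4500   0.1800   0.2800]
  [ 0.1100   0.7900   0.4000]
  [ 0.0800   0.4050   0.6300]
(I − A)⁻¹ = adj(I−A) / det(I−A) ≈
  [   1.2064     0.4826     0.7507]
  [   0.2949     2.1180     1.0724]
  [   0.2145     1.0858     1.6890]
First solve x = (I − A)⁻¹ d = adj(I−A)·d / det(I−A); in particular x_3 = (0.0800·170 + 0.4050·260 + 0.6300·160) / 0.3730 = 219.70 / 0.3730 ≈ 589.008.
Intermediate flow from 2 to 3: z_23 = a_23 · x_3 = 0.40 × 219.70 / 0.3730 = 87.88 / 0.3730 ≈ 235.6.

z_23 = 235.6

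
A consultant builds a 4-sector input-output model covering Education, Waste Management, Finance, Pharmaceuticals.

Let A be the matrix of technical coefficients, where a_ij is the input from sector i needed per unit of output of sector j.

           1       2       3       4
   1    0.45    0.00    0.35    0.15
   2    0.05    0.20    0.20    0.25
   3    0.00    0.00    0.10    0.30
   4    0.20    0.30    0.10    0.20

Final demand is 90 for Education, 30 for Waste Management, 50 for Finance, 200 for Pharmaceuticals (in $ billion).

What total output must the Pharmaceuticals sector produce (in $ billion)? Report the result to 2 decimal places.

I − A =
  [   0.55     0.00    -0.35    -0.15]
  [  -0.05     0.80    -0.20    -0.25]
  [   0.00     0.00     0.90    -0.30]
  [  -0.20    -0.30    -0.10     0.80]
Compute the cofactors C_ij = (−1)^(i+j)·(3×3 minor ij) of I−A; the adjugate is their transpose:
adj(I−A) = Cᵀ =
  [ 0.46650   0.07200   0.21875   0.19200]
  [ 0.09150   0.33150   0.12800   0.16875]
  [ 0.05250   0.04950   0.28450   0.13200]
  [ 0.15750   0.14850   0.13825   0.39600]
det(I−A) = Σ_j (I−A)_1j·C_1j = (0.55)(0.46650) + (0.00)(0.09150) + (-0.35)(0.05250) + (-0.15)(0.15750) = 0.214575
(I − A)⁻¹ = adj(I−A) / det(I−A) ≈
  [   2.1741     0.3355     1.0195     0.8948]
  [   0.4264     1.5449     0.5965     0.7864]
  [   0.2447     0.2307     1.3259     0.6152]
  [   0.7340     0.6921     0.6443     1.8455]
x = (I − A)⁻¹ d = adj(I−A)·d / det(I−A), with det(I−A) = 0.214575:
  x_1 = (0.46650·90 + 0.07200·30 + 0.21875·50 + 0.19200·200) / 0.214575 = 93.4825 / 0.214575 ≈ 435.66
  x_2 = (0.09150·90 + 0.33150·30 + 0.12800·50 + 0.16875·200) / 0.214575 = 58.33 / 0.214575 ≈ 271.84
  x_3 = (0.05250·90 + 0.04950·30 + 0.28450·50 + 0.13200·200) / 0.214575 = 46.835 / 0.214575 ≈ 218.27
  x_4 = (0.15750·90 + 0.14850·30 + 0.13825·50 + 0.39600·200) / 0.214575 = 104.7425 / 0.214575 ≈ 488.14

x_4 = 488.14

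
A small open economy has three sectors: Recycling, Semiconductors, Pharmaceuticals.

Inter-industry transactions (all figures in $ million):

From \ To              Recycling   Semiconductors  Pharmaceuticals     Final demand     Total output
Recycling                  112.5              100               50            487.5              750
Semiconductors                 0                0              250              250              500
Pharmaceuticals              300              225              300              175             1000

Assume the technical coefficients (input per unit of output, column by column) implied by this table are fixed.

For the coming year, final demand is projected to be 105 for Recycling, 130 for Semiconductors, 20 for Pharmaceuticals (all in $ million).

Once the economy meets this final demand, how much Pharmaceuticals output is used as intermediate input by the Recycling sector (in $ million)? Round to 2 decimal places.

z_PR = 73.85

Technical coefficients a_ij = z_ij / X_j:
  a_RR = 112.5/750 = 0.15, a_SR = 0/750 = 0.00, a_PR = 300/750 = 0.40
  a_RS = 100/500 = 0.20, a_SS = 0/500 = 0.00, a_PS = 225/500 = 0.45
  a_RP = 50/1000 = 0.05, a_SP = 250/1000 = 0.25, a_PP = 300/1000 = 0.30
I − A =
  [   0.85    -0.20    -0.05]
  [   0.00     1.00    -0.25]
  [  -0.40    -0.45     0.70]
Cofactors of I−A, C_ij = (−1)^(i+j)·(minor ij) (rows/columns in the sector order above):
  C_11 = (1.00)(0.70) − (-0.25)(-0.45) = 0.5875
  C_12 = −[(0.00)(0.70) − (-0.25)(-0.40)] = 0.1000
  C_13 = (0.00)(-0.45) − (1.00)(-0.40) = 0.4000
  C_21 = −[(-0.20)(0.70) − (-0.05)(-0.45)] = 0.1625
  C_22 = (0.85)(0.70) − (-0.05)(-0.40) = 0.5750
  C_23 = −[(0.85)(-0.45) − (-0.20)(-0.40)] = 0.4625
  C_31 = (-0.20)(-0.25) − (-0.05)(1.00) = 0.1000
  C_32 = −[(0.85)(-0.25) − (-0.05)(0.00)] = 0.2125
  C_33 = (0.85)(1.00) − (-0.20)(0.00) = 0.8500
det(I−A) = Σ_j (I−A)_1j·C_1j = (0.85)(0.5875) + (-0.20)(0.1000) + (-0.05)(0.4000) = 0.459375
adj(I−A) = Cᵀ =
  [ 0.5875   0.1625   0.1000]
  [ 0.1000   0.5750   0.2125]
  [ 0.4000   0.4625   0.8500]
(I − A)⁻¹ = adj(I−A) / det(I−A) ≈
  [   1.2789     0.3537     0.2177]
  [   0.2177     1.2517     0.4626]
  [   0.8707     1.0068     1.8503]
First solve x = (I − A)⁻¹ d = adj(I−A)·d / det(I−A); in particular x_R = (0.5875·105 + 0.1625·130 + 0.1000·20) / 0.459375 = 84.8125 / 0.459375 ≈ 184.6259.
Intermediate flow from P to R: z_PR = a_PR · x_R = 0.40 × 84.8125 / 0.459375 = 33.925 / 0.459375 ≈ 73.85.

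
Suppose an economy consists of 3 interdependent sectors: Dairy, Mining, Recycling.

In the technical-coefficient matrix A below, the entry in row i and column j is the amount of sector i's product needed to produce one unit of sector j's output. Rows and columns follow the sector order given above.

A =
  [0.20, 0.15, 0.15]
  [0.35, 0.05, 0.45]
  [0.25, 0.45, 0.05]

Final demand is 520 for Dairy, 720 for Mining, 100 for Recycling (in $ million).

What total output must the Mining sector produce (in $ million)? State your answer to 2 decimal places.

I − A =
  [   0.80    -0.15    -0.15]
  [  -0.35     0.95    -0.45]
  [  -0.25    -0.45     0.95]
Cofactors of I−A, C_ij = (−1)^(i+j)·(minor ij) (rows/columns in the sector order above):
  C_11 = (0.95)(0.95) − (-0.45)(-0.45) = 0.7000
  C_12 = −[(-0.35)(0.95) − (-0.45)(-0.25)] = 0.4450
  C_13 = (-0.35)(-0.45) − (0.95)(-0.25) = 0.3950
  C_21 = −[(-0.15)(0.95) − (-0.15)(-0.45)] = 0.2100
  C_22 = (0.80)(0.95) − (-0.15)(-0.25) = 0.7225
  C_23 = −[(0.80)(-0.45) − (-0.15)(-0.25)] = 0.3975
  C_31 = (-0.15)(-0.45) − (-0.15)(0.95) = 0.2100
  C_32 = −[(0.80)(-0.45) − (-0.15)(-0.35)] = 0.4125
  C_33 = (0.80)(0.95) − (-0.15)(-0.35) = 0.7075
det(I−A) = Σ_j (I−A)_1j·C_1j = (0.80)(0.7000) + (-0.15)(0.4450) + (-0.15)(0.3950) = 0.4340
adj(I−A) = Cᵀ =
  [ 0.7000   0.2100   0.2100]
  [ 0.4450   0.7225   0.4125]
  [ 0.3950   0.3975   0.7075]
(I − A)⁻¹ = adj(I−A) / det(I−A) ≈
  [   1.6129     0.4839     0.4839]
  [   1.0253     1.6647     0.9505]
  [   0.9101     0.9159     1.6302]
x = (I − A)⁻¹ d = adj(I−A)·d / det(I−A), with det(I−A) = 0.4340:
  x_D = (0.7000·520 + 0.2100·720 + 0.2100·100) / 0.4340 = 536.20 / 0.4340 ≈ 1235.48
  x_M = (0.4450·520 + 0.7225·720 + 0.4125·100) / 0.4340 = 792.85 / 0.4340 ≈ 1826.84
  x_R = (0.3950·520 + 0.3975·720 + 0.7075·100) / 0.4340 = 562.35 / 0.4340 ≈ 1295.74

x_M = 1826.84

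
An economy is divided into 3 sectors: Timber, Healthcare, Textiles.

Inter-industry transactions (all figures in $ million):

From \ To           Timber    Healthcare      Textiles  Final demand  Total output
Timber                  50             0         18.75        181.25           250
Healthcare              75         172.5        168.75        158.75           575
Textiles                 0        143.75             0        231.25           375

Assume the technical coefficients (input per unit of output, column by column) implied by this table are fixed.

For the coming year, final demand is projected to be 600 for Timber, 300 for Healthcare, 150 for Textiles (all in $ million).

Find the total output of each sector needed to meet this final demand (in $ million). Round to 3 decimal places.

Technical coefficients a_ij = z_ij / X_j:
  a_11 = 50/250 = 0.20, a_21 = 75/250 = 0.30, a_31 = 0/250 = 0.00
  a_12 = 0/575 = 0.00, a_22 = 172.5/575 = 0.30, a_32 = 143.75/575 = 0.25
  a_13 = 18.75/375 = 0.05, a_23 = 168.75/375 = 0.45, a_33 = 0/375 = 0.00
I − A =
  [   0.80     0.00    -0.05]
  [  -0.30     0.70    -0.45]
  [   0.00    -0.25     1.00]
Cofactors of I−A, C_ij = (−1)^(i+j)·(minor ij) (rows/columns in the sector order above):
  C_11 = (0.70)(1.00) − (-0.45)(-0.25) = 0.5875
  C_12 = −[(-0.30)(1.00) − (-0.45)(0.00)] = 0.3000
  C_13 = (-0.30)(-0.25) − (0.70)(0.00) = 0.0750
  C_21 = −[(0.00)(1.00) − (-0.05)(-0.25)] = 0.0125
  C_22 = (0.80)(1.00) − (-0.05)(0.00) = 0.8000
  C_23 = −[(0.80)(-0.25) − (0.00)(0.00)] = 0.2000
  C_31 = (0.00)(-0.45) − (-0.05)(0.70) = 0.0350
  C_32 = −[(0.80)(-0.45) − (-0.05)(-0.30)] = 0.3750
  C_33 = (0.80)(0.70) − (0.00)(-0.30) = 0.5600
det(I−A) = Σ_j (I−A)_1j·C_1j = (0.80)(0.5875) + (0.00)(0.3000) + (-0.05)(0.0750) = 0.46625
adj(I−A) = Cᵀ =
  [ 0.5875   0.0125   0.0350]
  [ 0.3000   0.8000   0.3750]
  [ 0.0750   0.2000   0.5600]
(I − A)⁻¹ = adj(I−A) / det(I−A) ≈
  [   1.2601     0.0268     0.0751]
  [   0.6434     1.7158     0.8043]
  [   0.1609     0.4290     1.2011]
x = (I − A)⁻¹ d = adj(I−A)·d / det(I−A), with det(I−A) = 0.46625:
  x_1 = (0.5875·600 + 0.0125·300 + 0.0350·150) / 0.46625 = 361.50 / 0.46625 ≈ 775.335
  x_2 = (0.3000·600 + 0.8000·300 + 0.3750·150) / 0.46625 = 476.25 / 0.46625 ≈ 1021.448
  x_3 = (0.0750·600 + 0.2000·300 + 0.5600·150) / 0.46625 = 189.00 / 0.46625 ≈ 405.362

x_1 = 775.335, x_2 = 1021.448, x_3 = 405.362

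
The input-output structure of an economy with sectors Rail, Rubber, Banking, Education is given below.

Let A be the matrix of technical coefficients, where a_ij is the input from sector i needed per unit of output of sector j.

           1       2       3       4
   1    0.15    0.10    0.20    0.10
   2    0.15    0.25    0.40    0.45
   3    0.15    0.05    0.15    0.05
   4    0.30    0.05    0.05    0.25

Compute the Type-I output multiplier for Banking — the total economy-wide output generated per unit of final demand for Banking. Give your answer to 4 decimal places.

I − A =
  [   0.85    -0.10    -0.20    -0.10]
  [  -0.15     0.75    -0.40    -0.45]
  [  -0.15    -0.05     0.85    -0.05]
  [  -0.30    -0.05    -0.05     0.75]
Compute the cofactors C_ij = (−1)^(i+j)·(3×3 minor ij) of I−A; the adjugate is their transpose:
adj(I−A) = Cᵀ =
  [ 0.440000   0.076000   0.146000   0.114000]
  [ 0.264375   0.488000   0.312375   0.348875]
  [ 0.105000   0.046000   0.411000   0.069000]
  [ 0.200625   0.066000   0.106625   0.482125]
det(I−A) = Σ_j (I−A)_1j·C_1j = (0.85)(0.440000) + (-0.10)(0.264375) + (-0.20)(0.105000) + (-0.10)(0.200625) = 0.3065
(I − A)⁻¹ = adj(I−A) / det(I−A) ≈
  [   1.43556     0.24796     0.47635     0.37194]
  [   0.86256     1.59217     1.01917     1.13825]
  [   0.34258     0.15008     1.34095     0.22512]
  [   0.65457     0.21533     0.34788     1.57300]
The output multiplier for sector j is the column-j sum of the Leontief inverse (I − A)⁻¹ = adj(I−A) / det(I−A).
Column 3 of adj(I−A): (0.146000, 0.312375, 0.411000, 0.106625); det(I−A) = 0.3065.
m_3 = (0.146000 + 0.312375 + 0.411000 + 0.106625) / 0.3065 = 0.976 / 0.3065 ≈ 3.1843.

m_3 = 3.1843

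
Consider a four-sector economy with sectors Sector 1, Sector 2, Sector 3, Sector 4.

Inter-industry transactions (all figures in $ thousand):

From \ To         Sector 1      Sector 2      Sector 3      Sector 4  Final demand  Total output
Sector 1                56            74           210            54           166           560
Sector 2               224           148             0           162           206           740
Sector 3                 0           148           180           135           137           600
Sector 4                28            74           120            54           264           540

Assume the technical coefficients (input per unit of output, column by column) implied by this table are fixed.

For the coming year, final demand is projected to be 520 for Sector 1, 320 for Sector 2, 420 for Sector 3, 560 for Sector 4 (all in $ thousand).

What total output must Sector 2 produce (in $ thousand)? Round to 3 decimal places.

x_2 = 1586.959

Technical coefficients a_ij = z_ij / X_j:
  a_11 = 56/560 = 0.10, a_21 = 224/560 = 0.40, a_31 = 0/560 = 0.00, a_41 = 28/560 = 0.05
  a_12 = 74/740 = 0.10, a_22 = 148/740 = 0.20, a_32 = 148/740 = 0.20, a_42 = 74/740 = 0.10
  a_13 = 210/600 = 0.35, a_23 = 0/600 = 0.00, a_33 = 180/600 = 0.30, a_43 = 120/600 = 0.20
  a_14 = 54/540 = 0.10, a_24 = 162/540 = 0.30, a_34 = 135/540 = 0.25, a_44 = 54/540 = 0.10
I − A =
  [   0.90    -0.10    -0.35    -0.10]
  [  -0.40     0.80     0.00    -0.30]
  [   0.00    -0.20     0.70    -0.25]
  [  -0.05    -0.10    -0.20     0.90]
Compute the cofactors C_ij = (−1)^(i+j)·(3×3 minor ij) of I−A; the adjugate is their transpose:
adj(I−A) = Cᵀ =
  [ 0.431000   0.140750   0.263500   0.168000]
  [ 0.242500   0.514125   0.193250   0.252000]
  [ 0.095000   0.184750   0.575500   0.232000]
  [ 0.072000   0.106000   0.164000   0.448000]
det(I−A) = Σ_j (I−A)_1j·C_1j = (0.90)(0.431000) + (-0.10)(0.242500) + (-0.35)(0.095000) + (-0.10)(0.072000) = 0.3232
(I − A)⁻¹ = adj(I−A) / det(I−A) ≈
  [   1.3335     0.4355     0.8153     0.5198]
  [   0.7503     1.5907     0.5979     0.7797]
  [   0.2939     0.5716     1.7806     0.7178]
  [   0.2228     0.3280     0.5074     1.3861]
x = (I − A)⁻¹ d = adj(I−A)·d / det(I−A), with det(I−A) = 0.3232:
  x_1 = (0.431000·520 + 0.140750·320 + 0.263500·420 + 0.168000·560) / 0.3232 = 473.91 / 0.3232 ≈ 1466.306
  x_2 = (0.242500·520 + 0.514125·320 + 0.193250·420 + 0.252000·560) / 0.3232 = 512.905 / 0.3232 ≈ 1586.959
  x_3 = (0.095000·520 + 0.184750·320 + 0.575500·420 + 0.232000·560) / 0.3232 = 480.15 / 0.3232 ≈ 1485.613
  x_4 = (0.072000·520 + 0.106000·320 + 0.164000·420 + 0.448000·560) / 0.3232 = 391.12 / 0.3232 ≈ 1210.149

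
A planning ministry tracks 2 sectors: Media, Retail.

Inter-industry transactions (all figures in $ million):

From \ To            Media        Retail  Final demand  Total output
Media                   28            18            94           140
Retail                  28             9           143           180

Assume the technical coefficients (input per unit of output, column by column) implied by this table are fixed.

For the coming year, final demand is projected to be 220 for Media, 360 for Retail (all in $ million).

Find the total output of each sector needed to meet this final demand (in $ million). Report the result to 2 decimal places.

Technical coefficients a_ij = z_ij / X_j:
  a_MM = 28/140 = 0.20, a_RM = 28/140 = 0.20
  a_MR = 18/180 = 0.10, a_RR = 9/180 = 0.05
I − A =
  [   0.80    -0.10]
  [  -0.20     0.95]
det(I−A) = (0.80)(0.95) − (-0.10)(-0.20) = 0.7400
adj(I−A) = [[0.95, 0.10], [0.20, 0.80]]
(I − A)⁻¹ = adj(I−A) / det(I−A) ≈
  [   1.2838     0.1351]
  [   0.2703     1.0811]
x = (I − A)⁻¹ d = adj(I−A)·d / det(I−A), with det(I−A) = 0.7400:
  x_M = (0.95·220 + 0.10·360) / 0.7400 = 245.00 / 0.7400 ≈ 331.08
  x_R = (0.20·220 + 0.80·360) / 0.7400 = 332.00 / 0.7400 ≈ 448.65

x_M = 331.08, x_R = 448.65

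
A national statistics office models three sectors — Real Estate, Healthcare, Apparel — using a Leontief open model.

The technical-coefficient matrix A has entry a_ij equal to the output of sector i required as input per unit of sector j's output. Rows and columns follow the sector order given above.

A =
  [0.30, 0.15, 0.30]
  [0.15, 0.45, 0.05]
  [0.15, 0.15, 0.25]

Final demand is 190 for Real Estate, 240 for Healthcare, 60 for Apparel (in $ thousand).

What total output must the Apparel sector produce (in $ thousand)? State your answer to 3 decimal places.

I − A =
  [   0.70    -0.15    -0.30]
  [  -0.15     0.55    -0.05]
  [  -0.15    -0.15     0.75]
Cofactors of I−A, C_ij = (−1)^(i+j)·(minor ij) (rows/columns in the sector order above):
  C_11 = (0.55)(0.75) − (-0.05)(-0.15) = 0.4050
  C_12 = −[(-0.15)(0.75) − (-0.05)(-0.15)] = 0.1200
  C_13 = (-0.15)(-0.15) − (0.55)(-0.15) = 0.1050
  C_21 = −[(-0.15)(0.75) − (-0.30)(-0.15)] = 0.1575
  C_22 = (0.70)(0.75) − (-0.30)(-0.15) = 0.4800
  C_23 = −[(0.70)(-0.15) − (-0.15)(-0.15)] = 0.1275
  C_31 = (-0.15)(-0.05) − (-0.30)(0.55) = 0.1725
  C_32 = −[(0.70)(-0.05) − (-0.30)(-0.15)] = 0.0800
  C_33 = (0.70)(0.55) − (-0.15)(-0.15) = 0.3625
det(I−A) = Σ_j (I−A)_1j·C_1j = (0.70)(0.4050) + (-0.15)(0.1200) + (-0.30)(0.1050) = 0.2340
adj(I−A) = Cᵀ =
  [ 0.4050   0.1575   0.1725]
  [ 0.1200   0.4800   0.0800]
  [ 0.1050   0.1275   0.3625]
(I − A)⁻¹ = adj(I−A) / det(I−A) ≈
  [   1.7308     0.6731     0.7372]
  [   0.5128     2.0513     0.3419]
  [   0.4487     0.5449     1.5491]
x = (I − A)⁻¹ d = adj(I−A)·d / det(I−A), with det(I−A) = 0.2340:
  x_1 = (0.4050·190 + 0.1575·240 + 0.1725·60) / 0.2340 = 125.10 / 0.2340 ≈ 534.615
  x_2 = (0.1200·190 + 0.4800·240 + 0.0800·60) / 0.2340 = 142.80 / 0.2340 ≈ 610.256
  x_3 = (0.1050·190 + 0.1275·240 + 0.3625·60) / 0.2340 = 72.30 / 0.2340 ≈ 308.974

x_3 = 308.974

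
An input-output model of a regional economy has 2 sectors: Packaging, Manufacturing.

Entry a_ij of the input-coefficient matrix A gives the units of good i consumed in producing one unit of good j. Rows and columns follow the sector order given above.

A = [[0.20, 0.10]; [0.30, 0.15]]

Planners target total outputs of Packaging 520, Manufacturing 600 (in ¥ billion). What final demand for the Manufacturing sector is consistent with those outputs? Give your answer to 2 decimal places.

d_M = 354.00

I − A =
  [   0.80    -0.10]
  [  -0.30     0.85]
d = (I − A) x:
  d_P = (+0.80)·520 + (-0.10)·600 = 356.00
  d_M = (-0.30)·520 + (+0.85)·600 = 354.00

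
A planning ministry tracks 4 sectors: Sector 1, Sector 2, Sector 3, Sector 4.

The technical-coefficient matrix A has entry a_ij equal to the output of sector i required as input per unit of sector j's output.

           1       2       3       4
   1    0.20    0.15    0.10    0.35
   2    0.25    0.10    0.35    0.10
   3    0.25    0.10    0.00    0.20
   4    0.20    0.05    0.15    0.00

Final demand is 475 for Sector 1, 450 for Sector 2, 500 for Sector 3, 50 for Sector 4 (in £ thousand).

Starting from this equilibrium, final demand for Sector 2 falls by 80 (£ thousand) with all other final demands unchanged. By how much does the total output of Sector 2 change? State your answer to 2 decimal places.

Δx_2 = -106.49

I − A =
  [   0.80    -0.15    -0.10    -0.35]
  [  -0.25     0.90    -0.35    -0.10]
  [  -0.25    -0.10     1.00    -0.20]
  [  -0.20    -0.05    -0.15     1.00]
Compute the cofactors C_ij = (−1)^(i+j)·(3×3 minor ij) of I−A; the adjugate is their transpose:
adj(I−A) = Cᵀ =
  [ 0.828000   0.179250   0.197625   0.347250]
  [ 0.367750   0.663875   0.307625   0.256625]
  [ 0.289250   0.128875   0.608125   0.235750]
  [ 0.227375   0.088375   0.146125   0.616375]
det(I−A) = Σ_j (I−A)_1j·C_1j = (0.80)(0.828000) + (-0.15)(0.367750) + (-0.10)(0.289250) + (-0.35)(0.227375) = 0.49873125
(I − A)⁻¹ = adj(I−A) / det(I−A) ≈
  [   1.6602     0.3594     0.3963     0.6963]
  [   0.7374     1.3311     0.6168     0.5146]
  [   0.5800     0.2584     1.2193     0.4727]
  [   0.4559     0.1772     0.2930     1.2359]
Δx = (I − A)⁻¹ Δd with Δd having -80 in the Sector 2 component and 0 elsewhere.
So Δx_2 = L_22 · (-80), where L_22 = adj(I−A)_22 / det(I−A) = 0.663875 / 0.49873125.
Δx_2 = 0.663875 × (-80) / 0.49873125 = -53.11 / 0.49873125 ≈ -106.49.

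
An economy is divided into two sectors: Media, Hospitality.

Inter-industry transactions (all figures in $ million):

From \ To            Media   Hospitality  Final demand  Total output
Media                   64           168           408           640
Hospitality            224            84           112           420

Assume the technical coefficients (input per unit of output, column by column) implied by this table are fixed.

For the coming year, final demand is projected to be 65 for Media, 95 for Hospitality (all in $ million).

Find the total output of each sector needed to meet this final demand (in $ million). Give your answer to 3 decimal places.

Technical coefficients a_ij = z_ij / X_j:
  a_11 = 64/640 = 0.10, a_21 = 224/640 = 0.35
  a_12 = 168/420 = 0.40, a_22 = 84/420 = 0.20
I − A =
  [   0.90    -0.40]
  [  -0.35     0.80]
det(I−A) = (0.90)(0.80) − (-0.40)(-0.35) = 0.5800
adj(I−A) = [[0.80, 0.40], [0.35, 0.90]]
(I − A)⁻¹ = adj(I−A) / det(I−A) ≈
  [   1.3793     0.6897]
  [   0.6034     1.5517]
x = (I − A)⁻¹ d = adj(I−A)·d / det(I−A), with det(I−A) = 0.5800:
  x_1 = (0.80·65 + 0.40·95) / 0.5800 = 90.00 / 0.5800 ≈ 155.172
  x_2 = (0.35·65 + 0.90·95) / 0.5800 = 108.25 / 0.5800 ≈ 186.638

x_1 = 155.172, x_2 = 186.638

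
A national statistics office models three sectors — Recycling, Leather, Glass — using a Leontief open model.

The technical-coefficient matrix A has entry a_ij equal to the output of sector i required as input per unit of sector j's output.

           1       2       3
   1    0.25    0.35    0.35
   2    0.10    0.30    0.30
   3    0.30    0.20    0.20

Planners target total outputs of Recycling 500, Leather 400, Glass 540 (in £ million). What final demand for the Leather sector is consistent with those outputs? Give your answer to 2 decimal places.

I − A =
  [   0.75    -0.35    -0.35]
  [  -0.10     0.70    -0.30]
  [  -0.30    -0.20     0.80]
d = (I − A) x:
  d_1 = (+0.75)·500 + (-0.35)·400 + (-0.35)·540 = 46.00
  d_2 = (-0.10)·500 + (+0.70)·400 + (-0.30)·540 = 68.00
  d_3 = (-0.30)·500 + (-0.20)·400 + (+0.80)·540 = 202.00

d_2 = 68.00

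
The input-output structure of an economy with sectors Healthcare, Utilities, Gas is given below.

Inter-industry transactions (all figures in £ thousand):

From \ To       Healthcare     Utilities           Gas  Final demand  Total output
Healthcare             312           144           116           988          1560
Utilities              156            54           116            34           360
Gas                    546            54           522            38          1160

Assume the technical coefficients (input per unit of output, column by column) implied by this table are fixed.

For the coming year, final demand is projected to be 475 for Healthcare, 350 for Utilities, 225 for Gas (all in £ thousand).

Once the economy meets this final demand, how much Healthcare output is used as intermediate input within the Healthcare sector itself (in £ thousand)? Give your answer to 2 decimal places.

Technical coefficients a_ij = z_ij / X_j:
  a_11 = 312/1560 = 0.20, a_21 = 156/1560 = 0.10, a_31 = 546/1560 = 0.35
  a_12 = 144/360 = 0.40, a_22 = 54/360 = 0.15, a_32 = 54/360 = 0.15
  a_13 = 116/1160 = 0.10, a_23 = 116/1160 = 0.10, a_33 = 522/1160 = 0.45
I − A =
  [   0.80    -0.40    -0.10]
  [  -0.10     0.85    -0.10]
  [  -0.35    -0.15     0.55]
Cofactors of I−A, C_ij = (−1)^(i+j)·(minor ij) (rows/columns in the sector order above):
  C_11 = (0.85)(0.55) − (-0.10)(-0.15) = 0.4525
  C_12 = −[(-0.10)(0.55) − (-0.10)(-0.35)] = 0.0900
  C_13 = (-0.10)(-0.15) − (0.85)(-0.35) = 0.3125
  C_21 = −[(-0.40)(0.55) − (-0.10)(-0.15)] = 0.2350
  C_22 = (0.80)(0.55) − (-0.10)(-0.35) = 0.4050
  C_23 = −[(0.80)(-0.15) − (-0.40)(-0.35)] = 0.2600
  C_31 = (-0.40)(-0.10) − (-0.10)(0.85) = 0.1250
  C_32 = −[(0.80)(-0.10) − (-0.10)(-0.10)] = 0.0900
  C_33 = (0.80)(0.85) − (-0.40)(-0.10) = 0.6400
det(I−A) = Σ_j (I−A)_1j·C_1j = (0.80)(0.4525) + (-0.40)(0.0900) + (-0.10)(0.3125) = 0.29475
adj(I−A) = Cᵀ =
  [ 0.4525   0.2350   0.1250]
  [ 0.0900   0.4050   0.0900]
  [ 0.3125   0.2600   0.6400]
(I − A)⁻¹ = adj(I−A) / det(I−A) ≈
  [   1.5352     0.7973     0.4241]
  [   0.3053     1.3740     0.3053]
  [   1.0602     0.8821     2.1713]
First solve x = (I − A)⁻¹ d = adj(I−A)·d / det(I−A); in particular x_1 = (0.4525·475 + 0.2350·350 + 0.1250·225) / 0.29475 = 325.3125 / 0.29475 ≈ 1103.6896.
Intermediate flow from 1 to 1: z_11 = a_11 · x_1 = 0.20 × 325.3125 / 0.29475 = 65.0625 / 0.29475 ≈ 220.74.

z_11 = 220.74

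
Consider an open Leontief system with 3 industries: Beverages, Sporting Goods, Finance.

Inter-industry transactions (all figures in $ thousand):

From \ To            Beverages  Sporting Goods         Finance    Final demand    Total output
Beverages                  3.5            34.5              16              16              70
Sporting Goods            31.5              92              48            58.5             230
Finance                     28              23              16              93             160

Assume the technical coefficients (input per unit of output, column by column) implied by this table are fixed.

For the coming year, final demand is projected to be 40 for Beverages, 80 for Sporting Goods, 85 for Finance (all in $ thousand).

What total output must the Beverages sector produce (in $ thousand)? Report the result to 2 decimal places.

x_1 = 108.48

Technical coefficients a_ij = z_ij / X_j:
  a_11 = 3.5/70 = 0.05, a_21 = 31.5/70 = 0.45, a_31 = 28/70 = 0.40
  a_12 = 34.5/230 = 0.15, a_22 = 92/230 = 0.40, a_32 = 23/230 = 0.10
  a_13 = 16/160 = 0.10, a_23 = 48/160 = 0.30, a_33 = 16/160 = 0.10
I − A =
  [   0.95    -0.15    -0.10]
  [  -0.45     0.60    -0.30]
  [  -0.40    -0.10     0.90]
Cofactors of I−A, C_ij = (−1)^(i+j)·(minor ij) (rows/columns in the sector order above):
  C_11 = (0.60)(0.90) − (-0.30)(-0.10) = 0.5100
  C_12 = −[(-0.45)(0.90) − (-0.30)(-0.40)] = 0.5250
  C_13 = (-0.45)(-0.10) − (0.60)(-0.40) = 0.2850
  C_21 = −[(-0.15)(0.90) − (-0.10)(-0.10)] = 0.1450
  C_22 = (0.95)(0.90) − (-0.10)(-0.40) = 0.8150
  C_23 = −[(0.95)(-0.10) − (-0.15)(-0.40)] = 0.1550
  C_31 = (-0.15)(-0.30) − (-0.10)(0.60) = 0.1050
  C_32 = −[(0.95)(-0.30) − (-0.10)(-0.45)] = 0.3300
  C_33 = (0.95)(0.60) − (-0.15)(-0.45) = 0.5025
det(I−A) = Σ_j (I−A)_1j·C_1j = (0.95)(0.5100) + (-0.15)(0.5250) + (-0.10)(0.2850) = 0.37725
adj(I−A) = Cᵀ =
  [ 0.5100   0.1450   0.1050]
  [ 0.5250   0.8150   0.3300]
  [ 0.2850   0.1550   0.5025]
(I − A)⁻¹ = adj(I−A) / det(I−A) ≈
  [   1.3519     0.3844     0.2783]
  [   1.3917     2.1604     0.8748]
  [   0.7555     0.4109     1.3320]
x = (I − A)⁻¹ d = adj(I−A)·d / det(I−A), with det(I−A) = 0.37725:
  x_1 = (0.5100·40 + 0.1450·80 + 0.1050·85) / 0.37725 = 40.925 / 0.37725 ≈ 108.48
  x_2 = (0.5250·40 + 0.8150·80 + 0.3300·85) / 0.37725 = 114.25 / 0.37725 ≈ 302.85
  x_3 = (0.2850·40 + 0.1550·80 + 0.5025·85) / 0.37725 = 66.5125 / 0.37725 ≈ 176.31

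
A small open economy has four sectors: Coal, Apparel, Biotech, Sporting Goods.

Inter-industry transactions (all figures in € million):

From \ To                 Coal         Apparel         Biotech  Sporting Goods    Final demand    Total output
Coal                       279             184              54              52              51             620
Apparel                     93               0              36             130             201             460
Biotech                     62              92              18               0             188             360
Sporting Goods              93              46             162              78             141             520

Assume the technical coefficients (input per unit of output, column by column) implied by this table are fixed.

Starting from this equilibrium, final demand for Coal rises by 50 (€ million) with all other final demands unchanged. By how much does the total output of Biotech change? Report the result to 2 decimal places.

Δx_B = 19.24

Technical coefficients a_ij = z_ij / X_j:
  a_CC = 279/620 = 0.45, a_AC = 93/620 = 0.15, a_BC = 62/620 = 0.10, a_SC = 93/620 = 0.15
  a_CA = 184/460 = 0.40, a_AA = 0/460 = 0.00, a_BA = 92/460 = 0.20, a_SA = 46/460 = 0.10
  a_CB = 54/360 = 0.15, a_AB = 36/360 = 0.10, a_BB = 18/360 = 0.05, a_SB = 162/360 = 0.45
  a_CS = 52/520 = 0.10, a_AS = 130/520 = 0.25, a_BS = 0/520 = 0.00, a_SS = 78/520 = 0.15
I − A =
  [   0.55    -0.40    -0.15    -0.10]
  [  -0.15     1.00    -0.10    -0.25]
  [  -0.10    -0.20     0.95     0.00]
  [  -0.15    -0.10    -0.45     0.85]
Compute the cofactors C_ij = (−1)^(i+j)·(3×3 minor ij) of I−A; the adjugate is their transpose:
adj(I−A) = Cᵀ =
  [ 0.744250   0.367000   0.248750   0.195500]
  [ 0.176500   0.412625   0.138625   0.142125]
  [ 0.115500   0.125500   0.371250   0.050500]
  [ 0.213250   0.179750   0.256750   0.431000]
det(I−A) = Σ_j (I−A)_1j·C_1j = (0.55)(0.744250) + (-0.40)(0.176500) + (-0.15)(0.115500) + (-0.10)(0.213250) = 0.3000875
(I − A)⁻¹ = adj(I−A) / det(I−A) ≈
  [   2.4801     1.2230     0.8289     0.6515]
  [   0.5882     1.3750     0.4619     0.4736]
  [   0.3849     0.4182     1.2371     0.1683]
  [   0.7106     0.5990     0.8556     1.4362]
Δx = (I − A)⁻¹ Δd with Δd having +50 in the Coal component and 0 elsewhere.
So Δx_B = L_BC · (+50), where L_BC = adj(I−A)_BC / det(I−A) = 0.115500 / 0.3000875.
Δx_B = 0.115500 × (+50) / 0.3000875 = 5.775 / 0.3000875 ≈ 19.24.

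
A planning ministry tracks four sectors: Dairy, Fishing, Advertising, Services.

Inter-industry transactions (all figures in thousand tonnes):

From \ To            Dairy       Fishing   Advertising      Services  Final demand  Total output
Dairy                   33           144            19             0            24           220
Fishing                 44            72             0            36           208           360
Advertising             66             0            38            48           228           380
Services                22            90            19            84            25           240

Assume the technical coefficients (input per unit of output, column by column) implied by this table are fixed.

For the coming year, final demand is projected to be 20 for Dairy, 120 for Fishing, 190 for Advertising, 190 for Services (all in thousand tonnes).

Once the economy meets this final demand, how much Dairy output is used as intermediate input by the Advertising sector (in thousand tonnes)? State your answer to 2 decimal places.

Technical coefficients a_ij = z_ij / X_j:
  a_11 = 33/220 = 0.15, a_21 = 44/220 = 0.20, a_31 = 66/220 = 0.30, a_41 = 22/220 = 0.10
  a_12 = 144/360 = 0.40, a_22 = 72/360 = 0.20, a_32 = 0/360 = 0.00, a_42 = 90/360 = 0.25
  a_13 = 19/380 = 0.05, a_23 = 0/380 = 0.00, a_33 = 38/380 = 0.10, a_43 = 19/380 = 0.05
  a_14 = 0/240 = 0.00, a_24 = 36/240 = 0.15, a_34 = 48/240 = 0.20, a_44 = 84/240 = 0.35
I − A =
  [   0.85    -0.40    -0.05     0.00]
  [  -0.20     0.80     0.00    -0.15]
  [  -0.30     0.00     0.90    -0.20]
  [  -0.10    -0.25    -0.05     0.65]
Compute the cofactors C_ij = (−1)^(i+j)·(3×3 minor ij) of I−A; the adjugate is their transpose:
adj(I−A) = Cᵀ =
  [ 0.426250   0.232500   0.027125   0.062000]
  [ 0.130750   0.478000   0.013625   0.114500]
  [ 0.170750   0.128500   0.352125   0.138000]
  [ 0.129000   0.229500   0.036500   0.528000]
det(I−A) = Σ_j (I−A)_1j·C_1j = (0.85)(0.426250) + (-0.40)(0.130750) + (-0.05)(0.170750) + (0.00)(0.129000) = 0.301475
(I − A)⁻¹ = adj(I−A) / det(I−A) ≈
  [   1.4139     0.7712     0.0900     0.2057]
  [   0.4337     1.5855     0.0452     0.3798]
  [   0.5664     0.4262     1.1680     0.4577]
  [   0.4279     0.7613     0.1211     1.7514]
First solve x = (I − A)⁻¹ d = adj(I−A)·d / det(I−A); in particular x_3 = (0.170750·20 + 0.128500·120 + 0.352125·190 + 0.138000·190) / 0.301475 = 111.95875 / 0.301475 ≈ 371.3699.
Intermediate flow from 1 to 3: z_13 = a_13 · x_3 = 0.05 × 111.95875 / 0.301475 = 5.5979375 / 0.301475 ≈ 18.57.

z_13 = 18.57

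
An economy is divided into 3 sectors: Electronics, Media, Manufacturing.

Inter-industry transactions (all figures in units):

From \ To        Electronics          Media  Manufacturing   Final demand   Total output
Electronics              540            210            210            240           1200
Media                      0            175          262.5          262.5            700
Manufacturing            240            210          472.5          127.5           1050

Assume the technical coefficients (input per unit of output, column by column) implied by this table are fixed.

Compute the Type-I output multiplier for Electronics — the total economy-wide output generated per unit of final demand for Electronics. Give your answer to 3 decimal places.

m_1 = 3.822

Technical coefficients a_ij = z_ij / X_j:
  a_11 = 540/1200 = 0.45, a_21 = 0/1200 = 0.00, a_31 = 240/1200 = 0.20
  a_12 = 210/700 = 0.30, a_22 = 175/700 = 0.25, a_32 = 210/700 = 0.30
  a_13 = 210/1050 = 0.20, a_23 = 262.5/1050 = 0.25, a_33 = 472.5/1050 = 0.45
I − A =
  [   0.55    -0.30    -0.20]
  [   0.00     0.75    -0.25]
  [  -0.20    -0.30     0.55]
Cofactors of I−A, C_ij = (−1)^(i+j)·(minor ij) (rows/columns in the sector order above):
  C_11 = (0.75)(0.55) − (-0.25)(-0.30) = 0.3375
  C_12 = −[(0.00)(0.55) − (-0.25)(-0.20)] = 0.0500
  C_13 = (0.00)(-0.30) − (0.75)(-0.20) = 0.1500
  C_21 = −[(-0.30)(0.55) − (-0.20)(-0.30)] = 0.2250
  C_22 = (0.55)(0.55) − (-0.20)(-0.20) = 0.2625
  C_23 = −[(0.55)(-0.30) − (-0.30)(-0.20)] = 0.2250
  C_31 = (-0.30)(-0.25) − (-0.20)(0.75) = 0.2250
  C_32 = −[(0.55)(-0.25) − (-0.20)(0.00)] = 0.1375
  C_33 = (0.55)(0.75) − (-0.30)(0.00) = 0.4125
det(I−A) = Σ_j (I−A)_1j·C_1j = (0.55)(0.3375) + (-0.30)(0.0500) + (-0.20)(0.1500) = 0.140625
adj(I−A) = Cᵀ =
  [ 0.3375   0.2250   0.2250]
  [ 0.0500   0.2625   0.1375]
  [ 0.1500   0.2250   0.4125]
(I − A)⁻¹ = adj(I−A) / det(I−A) ≈
  [   2.4000     1.6000     1.6000]
  [   0.3556     1.8667     0.9778]
  [   1.0667     1.6000     2.9333]
The output multiplier for sector j is the column-j sum of the Leontief inverse (I − A)⁻¹ = adj(I−A) / det(I−A).
Column 1 of adj(I−A): (0.3375, 0.0500, 0.1500); det(I−A) = 0.140625.
m_1 = (0.3375 + 0.0500 + 0.1500) / 0.140625 = 0.5375 / 0.140625 ≈ 3.822.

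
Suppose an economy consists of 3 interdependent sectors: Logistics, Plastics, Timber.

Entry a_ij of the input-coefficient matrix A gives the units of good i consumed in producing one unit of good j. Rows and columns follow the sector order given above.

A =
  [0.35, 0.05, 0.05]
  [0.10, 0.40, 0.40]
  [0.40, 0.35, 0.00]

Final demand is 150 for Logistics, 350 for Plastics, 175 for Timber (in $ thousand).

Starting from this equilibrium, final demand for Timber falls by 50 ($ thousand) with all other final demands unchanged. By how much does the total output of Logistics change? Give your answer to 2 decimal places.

Δx_1 = -9.18

I − A =
  [   0.65    -0.05    -0.05]
  [  -0.10     0.60    -0.40]
  [  -0.40    -0.35     1.00]
Cofactors of I−A, C_ij = (−1)^(i+j)·(minor ij) (rows/columns in the sector order above):
  C_11 = (0.60)(1.00) − (-0.40)(-0.35) = 0.4600
  C_12 = −[(-0.10)(1.00) − (-0.40)(-0.40)] = 0.2600
  C_13 = (-0.10)(-0.35) − (0.60)(-0.40) = 0.2750
  C_21 = −[(-0.05)(1.00) − (-0.05)(-0.35)] = 0.0675
  C_22 = (0.65)(1.00) − (-0.05)(-0.40) = 0.6300
  C_23 = −[(0.65)(-0.35) − (-0.05)(-0.40)] = 0.2475
  C_31 = (-0.05)(-0.40) − (-0.05)(0.60) = 0.0500
  C_32 = −[(0.65)(-0.40) − (-0.05)(-0.10)] = 0.2650
  C_33 = (0.65)(0.60) − (-0.05)(-0.10) = 0.3850
det(I−A) = Σ_j (I−A)_1j·C_1j = (0.65)(0.4600) + (-0.05)(0.2600) + (-0.05)(0.2750) = 0.27225
adj(I−A) = Cᵀ =
  [ 0.4600   0.0675   0.0500]
  [ 0.2600   0.6300   0.2650]
  [ 0.2750   0.2475   0.3850]
(I − A)⁻¹ = adj(I−A) / det(I−A) ≈
  [   1.6896     0.2479     0.1837]
  [   0.9550     2.3140     0.9734]
  [   1.0101     0.9091     1.4141]
Δx = (I − A)⁻¹ Δd with Δd having -50 in the Timber component and 0 elsewhere.
So Δx_1 = L_13 · (-50), where L_13 = adj(I−A)_13 / det(I−A) = 0.0500 / 0.27225.
Δx_1 = 0.0500 × (-50) / 0.27225 = -2.50 / 0.27225 ≈ -9.18.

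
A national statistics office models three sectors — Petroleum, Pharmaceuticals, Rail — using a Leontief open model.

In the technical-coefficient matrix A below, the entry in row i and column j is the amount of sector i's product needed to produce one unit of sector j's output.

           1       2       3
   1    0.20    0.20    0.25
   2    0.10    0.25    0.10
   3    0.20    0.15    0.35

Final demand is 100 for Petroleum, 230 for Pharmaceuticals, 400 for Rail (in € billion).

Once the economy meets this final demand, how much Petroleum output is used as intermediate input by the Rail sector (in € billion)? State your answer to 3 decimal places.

z_13 = 223.065

I − A =
  [   0.80    -0.20    -0.25]
  [  -0.10     0.75    -0.10]
  [  -0.20    -0.15     0.65]
Cofactors of I−A, C_ij = (−1)^(i+j)·(minor ij) (rows/columns in the sector order above):
  C_11 = (0.75)(0.65) − (-0.10)(-0.15) = 0.4725
  C_12 = −[(-0.10)(0.65) − (-0.10)(-0.20)] = 0.0850
  C_13 = (-0.10)(-0.15) − (0.75)(-0.20) = 0.1650
  C_21 = −[(-0.20)(0.65) − (-0.25)(-0.15)] = 0.1675
  C_22 = (0.80)(0.65) − (-0.25)(-0.20) = 0.4700
  C_23 = −[(0.80)(-0.15) − (-0.20)(-0.20)] = 0.1600
  C_31 = (-0.20)(-0.10) − (-0.25)(0.75) = 0.2075
  C_32 = −[(0.80)(-0.10) − (-0.25)(-0.10)] = 0.1050
  C_33 = (0.80)(0.75) − (-0.20)(-0.10) = 0.5800
det(I−A) = Σ_j (I−A)_1j·C_1j = (0.80)(0.4725) + (-0.20)(0.0850) + (-0.25)(0.1650) = 0.31975
adj(I−A) = Cᵀ =
  [ 0.4725   0.1675   0.2075]
  [ 0.0850   0.4700   0.1050]
  [ 0.1650   0.1600   0.5800]
(I − A)⁻¹ = adj(I−A) / det(I−A) ≈
  [   1.4777     0.5238     0.6489]
  [   0.2658     1.4699     0.3284]
  [   0.5160     0.5004     1.8139]
First solve x = (I − A)⁻¹ d = adj(I−A)·d / det(I−A); in particular x_3 = (0.1650·100 + 0.1600·230 + 0.5800·400) / 0.31975 = 285.30 / 0.31975 ≈ 892.25958.
Intermediate flow from 1 to 3: z_13 = a_13 · x_3 = 0.25 × 285.30 / 0.31975 = 71.325 / 0.31975 ≈ 223.065.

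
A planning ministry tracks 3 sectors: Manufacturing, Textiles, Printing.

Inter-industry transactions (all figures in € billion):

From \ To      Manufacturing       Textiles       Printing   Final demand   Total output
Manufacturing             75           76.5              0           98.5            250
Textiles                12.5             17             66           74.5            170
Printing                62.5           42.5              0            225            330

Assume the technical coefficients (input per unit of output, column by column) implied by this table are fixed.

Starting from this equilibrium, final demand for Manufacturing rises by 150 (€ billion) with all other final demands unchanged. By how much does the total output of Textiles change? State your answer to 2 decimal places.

Technical coefficients a_ij = z_ij / X_j:
  a_11 = 75/250 = 0.30, a_21 = 12.5/250 = 0.05, a_31 = 62.5/250 = 0.25
  a_12 = 76.5/170 = 0.45, a_22 = 17/170 = 0.10, a_32 = 42.5/170 = 0.25
  a_13 = 0/330 = 0.00, a_23 = 66/330 = 0.20, a_33 = 0/330 = 0.00
I − A =
  [   0.70    -0.45     0.00]
  [  -0.05     0.90    -0.20]
  [  -0.25    -0.25     1.00]
Cofactors of I−A, C_ij = (−1)^(i+j)·(minor ij) (rows/columns in the sector order above):
  C_11 = (0.90)(1.00) − (-0.20)(-0.25) = 0.8500
  C_12 = −[(-0.05)(1.00) − (-0.20)(-0.25)] = 0.1000
  C_13 = (-0.05)(-0.25) − (0.90)(-0.25) = 0.2375
  C_21 = −[(-0.45)(1.00) − (0.00)(-0.25)] = 0.4500
  C_22 = (0.70)(1.00) − (0.00)(-0.25) = 0.7000
  C_23 = −[(0.70)(-0.25) − (-0.45)(-0.25)] = 0.2875
  C_31 = (-0.45)(-0.20) − (0.00)(0.90) = 0.0900
  C_32 = −[(0.70)(-0.20) − (0.00)(-0.05)] = 0.1400
  C_33 = (0.70)(0.90) − (-0.45)(-0.05) = 0.6075
det(I−A) = Σ_j (I−A)_1j·C_1j = (0.70)(0.8500) + (-0.45)(0.1000) + (0.00)(0.2375) = 0.5500
adj(I−A) = Cᵀ =
  [ 0.8500   0.4500   0.0900]
  [ 0.1000   0.7000   0.1400]
  [ 0.2375   0.2875   0.6075]
(I − A)⁻¹ = adj(I−A) / det(I−A) ≈
  [   1.5455     0.8182     0.1636]
  [   0.1818     1.2727     0.2545]
  [   0.4318     0.5227     1.1045]
Δx = (I − A)⁻¹ Δd with Δd having +150 in the Manufacturing component and 0 elsewhere.
So Δx_2 = L_21 · (+150), where L_21 = adj(I−A)_21 / det(I−A) = 0.1000 / 0.5500.
Δx_2 = 0.1000 × (+150) / 0.5500 = 15.00 / 0.5500 ≈ 27.27.

Δx_2 = 27.27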